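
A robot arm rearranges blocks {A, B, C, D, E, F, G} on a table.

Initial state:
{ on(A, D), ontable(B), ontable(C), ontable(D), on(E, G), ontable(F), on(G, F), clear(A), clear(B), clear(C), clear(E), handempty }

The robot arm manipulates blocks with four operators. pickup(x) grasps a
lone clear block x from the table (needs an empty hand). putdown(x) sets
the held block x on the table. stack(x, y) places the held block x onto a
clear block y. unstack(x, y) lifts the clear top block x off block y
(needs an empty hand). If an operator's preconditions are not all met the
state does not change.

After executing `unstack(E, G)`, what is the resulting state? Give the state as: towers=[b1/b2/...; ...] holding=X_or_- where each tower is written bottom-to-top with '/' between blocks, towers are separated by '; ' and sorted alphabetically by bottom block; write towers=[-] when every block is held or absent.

before: towers=[B; C; D/A; F/G/E] holding=-
pre[unstack(E, G)]: on(E,G) yes, clear(E) yes, handempty yes
all met → apply unstack(E, G)
after:  towers=[B; C; D/A; F/G] holding=E

towers=[B; C; D/A; F/G] holding=E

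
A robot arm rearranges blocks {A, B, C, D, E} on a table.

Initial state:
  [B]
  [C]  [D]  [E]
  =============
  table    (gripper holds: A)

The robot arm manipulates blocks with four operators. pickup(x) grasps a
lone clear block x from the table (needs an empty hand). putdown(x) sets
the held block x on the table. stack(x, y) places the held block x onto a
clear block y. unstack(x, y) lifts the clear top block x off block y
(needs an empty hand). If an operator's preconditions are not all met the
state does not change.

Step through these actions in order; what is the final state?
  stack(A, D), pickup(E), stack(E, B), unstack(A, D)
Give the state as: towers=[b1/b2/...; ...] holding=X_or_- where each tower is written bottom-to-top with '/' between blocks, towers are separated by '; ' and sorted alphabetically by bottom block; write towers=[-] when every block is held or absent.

towers=[C/B/E; D] holding=A

step 1 (stack(A, D)): towers=[C/B; D/A; E] holding=-
step 2 (pickup(E)): towers=[C/B; D/A] holding=E
step 3 (stack(E, B)): towers=[C/B/E; D/A] holding=-
step 4 (unstack(A, D)): towers=[C/B/E; D] holding=A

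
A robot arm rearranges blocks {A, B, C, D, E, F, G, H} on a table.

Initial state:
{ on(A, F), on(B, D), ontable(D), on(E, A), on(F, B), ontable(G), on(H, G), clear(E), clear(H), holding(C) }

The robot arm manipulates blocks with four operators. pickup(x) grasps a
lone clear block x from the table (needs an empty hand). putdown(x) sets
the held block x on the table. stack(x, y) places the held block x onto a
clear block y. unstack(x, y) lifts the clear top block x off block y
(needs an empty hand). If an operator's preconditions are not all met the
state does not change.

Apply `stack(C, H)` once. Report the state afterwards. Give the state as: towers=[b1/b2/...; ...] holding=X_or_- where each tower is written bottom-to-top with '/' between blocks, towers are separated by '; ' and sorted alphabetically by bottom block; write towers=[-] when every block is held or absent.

before: towers=[D/B/F/A/E; G/H] holding=C
pre[stack(C, H)]: holding(C) ok, clear(H) ok, C≠H ok
all met → apply stack(C, H)
after:  towers=[D/B/F/A/E; G/H/C] holding=-

towers=[D/B/F/A/E; G/H/C] holding=-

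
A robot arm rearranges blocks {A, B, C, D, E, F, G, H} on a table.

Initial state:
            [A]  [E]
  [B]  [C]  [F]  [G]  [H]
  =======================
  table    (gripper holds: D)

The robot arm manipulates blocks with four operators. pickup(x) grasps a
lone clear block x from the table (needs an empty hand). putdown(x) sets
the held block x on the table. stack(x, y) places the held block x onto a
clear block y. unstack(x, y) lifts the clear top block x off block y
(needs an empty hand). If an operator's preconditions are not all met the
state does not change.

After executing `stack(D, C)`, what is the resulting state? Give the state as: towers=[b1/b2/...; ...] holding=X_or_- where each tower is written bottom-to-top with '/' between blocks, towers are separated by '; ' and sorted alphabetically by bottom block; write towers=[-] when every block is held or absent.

before: towers=[B; C; F/A; G/E; H] holding=D
pre[stack(D, C)]: holding(D) yes, clear(C) yes, D≠C yes
all met → apply stack(D, C)
after:  towers=[B; C/D; F/A; G/E; H] holding=-

towers=[B; C/D; F/A; G/E; H] holding=-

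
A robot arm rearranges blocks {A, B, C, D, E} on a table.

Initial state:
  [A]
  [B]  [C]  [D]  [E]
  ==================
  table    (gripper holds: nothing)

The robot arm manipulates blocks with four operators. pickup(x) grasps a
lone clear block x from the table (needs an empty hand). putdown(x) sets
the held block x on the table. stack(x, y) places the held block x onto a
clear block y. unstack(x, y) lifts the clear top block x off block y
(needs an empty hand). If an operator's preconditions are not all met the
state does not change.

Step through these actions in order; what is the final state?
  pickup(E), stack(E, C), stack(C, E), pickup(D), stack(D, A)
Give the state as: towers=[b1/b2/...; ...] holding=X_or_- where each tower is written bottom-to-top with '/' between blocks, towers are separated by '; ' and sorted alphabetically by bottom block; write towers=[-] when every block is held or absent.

towers=[B/A/D; C/E] holding=-

step 1 (pickup(E)): towers=[B/A; C; D] holding=E
step 2 (stack(E, C)): towers=[B/A; C/E; D] holding=-
step 3 (stack(C, E)) [no-op]: towers=[B/A; C/E; D] holding=-
step 4 (pickup(D)): towers=[B/A; C/E] holding=D
step 5 (stack(D, A)): towers=[B/A/D; C/E] holding=-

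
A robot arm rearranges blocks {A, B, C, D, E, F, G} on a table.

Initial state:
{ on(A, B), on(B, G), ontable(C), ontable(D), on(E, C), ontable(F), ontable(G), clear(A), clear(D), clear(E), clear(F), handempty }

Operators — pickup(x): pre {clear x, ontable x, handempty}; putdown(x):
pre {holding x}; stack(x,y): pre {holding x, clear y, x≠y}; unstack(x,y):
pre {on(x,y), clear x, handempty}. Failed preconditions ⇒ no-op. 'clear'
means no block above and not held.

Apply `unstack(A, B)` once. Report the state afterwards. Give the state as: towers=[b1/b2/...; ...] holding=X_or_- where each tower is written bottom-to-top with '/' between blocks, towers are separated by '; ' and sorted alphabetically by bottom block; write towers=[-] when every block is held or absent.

towers=[C/E; D; F; G/B] holding=A

before: towers=[C/E; D; F; G/B/A] holding=-
pre[unstack(A, B)]: on(A,B) yes, clear(A) yes, handempty yes
all met → apply unstack(A, B)
after:  towers=[C/E; D; F; G/B] holding=A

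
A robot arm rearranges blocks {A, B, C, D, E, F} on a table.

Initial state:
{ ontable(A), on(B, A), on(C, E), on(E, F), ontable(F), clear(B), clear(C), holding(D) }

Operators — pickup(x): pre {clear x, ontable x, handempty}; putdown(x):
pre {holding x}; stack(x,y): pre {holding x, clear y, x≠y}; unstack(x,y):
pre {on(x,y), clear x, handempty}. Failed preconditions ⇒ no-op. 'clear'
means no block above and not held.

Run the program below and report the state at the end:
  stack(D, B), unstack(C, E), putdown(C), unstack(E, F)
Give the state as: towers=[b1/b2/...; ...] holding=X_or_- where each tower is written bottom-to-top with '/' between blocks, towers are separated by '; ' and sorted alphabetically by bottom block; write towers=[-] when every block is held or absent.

step 1 (stack(D, B)): towers=[A/B/D; F/E/C] holding=-
step 2 (unstack(C, E)): towers=[A/B/D; F/E] holding=C
step 3 (putdown(C)): towers=[A/B/D; C; F/E] holding=-
step 4 (unstack(E, F)): towers=[A/B/D; C; F] holding=E

towers=[A/B/D; C; F] holding=E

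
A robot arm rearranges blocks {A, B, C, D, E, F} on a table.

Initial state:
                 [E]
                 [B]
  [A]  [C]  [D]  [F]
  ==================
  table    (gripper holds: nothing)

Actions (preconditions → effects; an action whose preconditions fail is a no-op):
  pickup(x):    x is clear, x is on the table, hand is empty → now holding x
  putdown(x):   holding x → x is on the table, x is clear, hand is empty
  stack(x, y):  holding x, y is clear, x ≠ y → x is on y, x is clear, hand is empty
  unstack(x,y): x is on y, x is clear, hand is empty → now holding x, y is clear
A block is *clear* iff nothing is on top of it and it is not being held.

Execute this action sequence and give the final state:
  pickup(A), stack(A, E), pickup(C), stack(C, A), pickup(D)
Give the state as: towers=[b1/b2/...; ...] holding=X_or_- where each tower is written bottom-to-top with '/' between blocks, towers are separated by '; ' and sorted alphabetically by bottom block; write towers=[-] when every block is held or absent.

step 1 (pickup(A)): towers=[C; D; F/B/E] holding=A
step 2 (stack(A, E)): towers=[C; D; F/B/E/A] holding=-
step 3 (pickup(C)): towers=[D; F/B/E/A] holding=C
step 4 (stack(C, A)): towers=[D; F/B/E/A/C] holding=-
step 5 (pickup(D)): towers=[F/B/E/A/C] holding=D

towers=[F/B/E/A/C] holding=D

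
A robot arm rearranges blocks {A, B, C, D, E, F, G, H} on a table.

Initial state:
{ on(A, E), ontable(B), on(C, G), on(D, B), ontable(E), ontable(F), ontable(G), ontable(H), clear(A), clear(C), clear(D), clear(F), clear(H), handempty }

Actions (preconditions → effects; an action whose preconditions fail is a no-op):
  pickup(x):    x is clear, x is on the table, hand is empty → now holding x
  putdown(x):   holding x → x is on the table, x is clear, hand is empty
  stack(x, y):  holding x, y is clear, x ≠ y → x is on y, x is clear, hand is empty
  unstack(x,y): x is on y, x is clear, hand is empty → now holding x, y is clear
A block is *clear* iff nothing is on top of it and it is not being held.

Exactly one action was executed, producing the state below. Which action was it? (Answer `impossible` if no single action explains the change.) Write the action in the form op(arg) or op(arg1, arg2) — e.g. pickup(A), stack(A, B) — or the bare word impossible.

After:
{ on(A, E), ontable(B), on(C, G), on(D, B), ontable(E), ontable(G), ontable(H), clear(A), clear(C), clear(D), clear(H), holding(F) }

target: towers=[B/D; E/A; G/C; H] holding=F
     unstack(A, E) → towers=[B/D; E; F; G/C; H] holding=A
         pickup(H) → towers=[B/D; E/A; F; G/C] holding=H
         pickup(F) → towers=[B/D; E/A; G/C; H] holding=F  ← match
     unstack(D, B) → towers=[B; E/A; F; G/C; H] holding=D
     unstack(C, G) → towers=[B/D; E/A; F; G; H] holding=C

pickup(F)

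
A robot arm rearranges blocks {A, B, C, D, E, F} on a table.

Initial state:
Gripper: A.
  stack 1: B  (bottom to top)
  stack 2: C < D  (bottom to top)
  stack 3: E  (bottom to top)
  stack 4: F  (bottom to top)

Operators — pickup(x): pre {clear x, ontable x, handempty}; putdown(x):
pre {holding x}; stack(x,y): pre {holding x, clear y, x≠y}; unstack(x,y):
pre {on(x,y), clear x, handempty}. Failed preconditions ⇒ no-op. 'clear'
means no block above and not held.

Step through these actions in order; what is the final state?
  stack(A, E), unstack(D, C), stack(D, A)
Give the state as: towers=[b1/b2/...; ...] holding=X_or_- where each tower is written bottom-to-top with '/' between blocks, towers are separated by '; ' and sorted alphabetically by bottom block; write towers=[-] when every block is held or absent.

step 1 (stack(A, E)): towers=[B; C/D; E/A; F] holding=-
step 2 (unstack(D, C)): towers=[B; C; E/A; F] holding=D
step 3 (stack(D, A)): towers=[B; C; E/A/D; F] holding=-

towers=[B; C; E/A/D; F] holding=-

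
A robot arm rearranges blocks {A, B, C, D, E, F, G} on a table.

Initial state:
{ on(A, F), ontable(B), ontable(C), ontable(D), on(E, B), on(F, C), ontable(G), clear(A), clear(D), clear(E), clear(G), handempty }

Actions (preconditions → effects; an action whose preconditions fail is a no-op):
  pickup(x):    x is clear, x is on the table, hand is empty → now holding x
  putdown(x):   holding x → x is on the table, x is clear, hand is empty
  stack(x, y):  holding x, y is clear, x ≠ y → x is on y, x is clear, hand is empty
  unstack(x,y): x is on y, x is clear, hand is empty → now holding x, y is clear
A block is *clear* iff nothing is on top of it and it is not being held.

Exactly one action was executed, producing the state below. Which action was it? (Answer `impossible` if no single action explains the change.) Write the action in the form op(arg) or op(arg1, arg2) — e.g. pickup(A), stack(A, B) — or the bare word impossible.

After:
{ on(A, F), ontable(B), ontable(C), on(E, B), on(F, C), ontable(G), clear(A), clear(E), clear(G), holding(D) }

target: towers=[B/E; C/F/A; G] holding=D
         pickup(G) → towers=[B/E; C/F/A; D] holding=G
         pickup(D) → towers=[B/E; C/F/A; G] holding=D  ← match
     unstack(A, F) → towers=[B/E; C/F; D; G] holding=A
     unstack(E, B) → towers=[B; C/F/A; D; G] holding=E

pickup(D)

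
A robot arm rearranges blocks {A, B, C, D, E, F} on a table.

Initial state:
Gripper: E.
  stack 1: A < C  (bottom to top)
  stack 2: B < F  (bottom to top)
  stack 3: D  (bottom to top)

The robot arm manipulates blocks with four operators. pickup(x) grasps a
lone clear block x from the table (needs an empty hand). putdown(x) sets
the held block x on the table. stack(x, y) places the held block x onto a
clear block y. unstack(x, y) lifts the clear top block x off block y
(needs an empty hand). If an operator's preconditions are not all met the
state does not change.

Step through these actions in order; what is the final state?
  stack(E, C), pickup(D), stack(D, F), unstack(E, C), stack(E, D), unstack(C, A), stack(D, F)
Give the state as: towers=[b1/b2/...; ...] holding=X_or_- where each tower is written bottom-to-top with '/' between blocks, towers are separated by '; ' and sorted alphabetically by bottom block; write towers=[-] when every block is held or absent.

towers=[A; B/F/D/E] holding=C

step 1 (stack(E, C)): towers=[A/C/E; B/F; D] holding=-
step 2 (pickup(D)): towers=[A/C/E; B/F] holding=D
step 3 (stack(D, F)): towers=[A/C/E; B/F/D] holding=-
step 4 (unstack(E, C)): towers=[A/C; B/F/D] holding=E
step 5 (stack(E, D)): towers=[A/C; B/F/D/E] holding=-
step 6 (unstack(C, A)): towers=[A; B/F/D/E] holding=C
step 7 (stack(D, F)) [no-op]: towers=[A; B/F/D/E] holding=C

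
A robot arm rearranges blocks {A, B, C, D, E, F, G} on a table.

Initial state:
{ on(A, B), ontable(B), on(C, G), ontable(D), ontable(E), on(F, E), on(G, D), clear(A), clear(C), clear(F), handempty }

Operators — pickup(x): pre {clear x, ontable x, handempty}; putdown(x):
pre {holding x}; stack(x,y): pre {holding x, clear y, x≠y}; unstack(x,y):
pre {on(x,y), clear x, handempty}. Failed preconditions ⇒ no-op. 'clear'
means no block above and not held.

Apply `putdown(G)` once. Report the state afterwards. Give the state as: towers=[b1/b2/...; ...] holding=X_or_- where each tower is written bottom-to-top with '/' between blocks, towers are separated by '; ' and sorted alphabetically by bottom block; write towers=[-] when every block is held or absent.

before: towers=[B/A; D/G/C; E/F] holding=-
pre[putdown(G)]: holding(G) ✗
holding(G) unmet → putdown(G) is a no-op
after:  towers=[B/A; D/G/C; E/F] holding=-

towers=[B/A; D/G/C; E/F] holding=-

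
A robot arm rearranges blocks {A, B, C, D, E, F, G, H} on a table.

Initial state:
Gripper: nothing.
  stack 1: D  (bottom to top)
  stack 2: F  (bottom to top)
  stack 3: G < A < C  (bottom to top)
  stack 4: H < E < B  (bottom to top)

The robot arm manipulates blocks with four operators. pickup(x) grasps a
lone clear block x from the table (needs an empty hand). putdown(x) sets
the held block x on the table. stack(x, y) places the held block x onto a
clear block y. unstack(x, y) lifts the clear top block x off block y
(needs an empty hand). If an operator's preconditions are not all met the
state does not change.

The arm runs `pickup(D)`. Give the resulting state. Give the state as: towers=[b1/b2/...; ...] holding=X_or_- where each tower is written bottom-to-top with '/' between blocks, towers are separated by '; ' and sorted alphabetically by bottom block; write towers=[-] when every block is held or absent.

before: towers=[D; F; G/A/C; H/E/B] holding=-
pre[pickup(D)]: clear(D) ok, ontable(D) ok, handempty ok
all met → apply pickup(D)
after:  towers=[F; G/A/C; H/E/B] holding=D

towers=[F; G/A/C; H/E/B] holding=D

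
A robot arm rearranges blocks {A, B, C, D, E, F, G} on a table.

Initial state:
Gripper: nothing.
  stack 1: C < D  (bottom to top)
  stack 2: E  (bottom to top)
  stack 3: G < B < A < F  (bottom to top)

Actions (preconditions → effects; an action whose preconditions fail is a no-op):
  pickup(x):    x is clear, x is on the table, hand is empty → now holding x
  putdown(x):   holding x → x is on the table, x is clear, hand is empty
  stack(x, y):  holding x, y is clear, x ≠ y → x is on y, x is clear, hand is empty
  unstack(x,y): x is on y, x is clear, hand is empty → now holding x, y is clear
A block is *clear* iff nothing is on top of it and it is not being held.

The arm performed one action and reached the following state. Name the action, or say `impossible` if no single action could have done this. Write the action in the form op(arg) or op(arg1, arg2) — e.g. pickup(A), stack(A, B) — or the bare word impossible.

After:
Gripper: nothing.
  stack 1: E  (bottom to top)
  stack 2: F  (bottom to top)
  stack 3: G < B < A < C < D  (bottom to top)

target: towers=[E; F; G/B/A/C/D] holding=-
     unstack(F, A) → towers=[C/D; E; G/B/A] holding=F
     unstack(D, C) → towers=[C; E; G/B/A/F] holding=D
         pickup(E) → towers=[C/D; G/B/A/F] holding=E
none of the 3 applicable actions match → impossible

impossible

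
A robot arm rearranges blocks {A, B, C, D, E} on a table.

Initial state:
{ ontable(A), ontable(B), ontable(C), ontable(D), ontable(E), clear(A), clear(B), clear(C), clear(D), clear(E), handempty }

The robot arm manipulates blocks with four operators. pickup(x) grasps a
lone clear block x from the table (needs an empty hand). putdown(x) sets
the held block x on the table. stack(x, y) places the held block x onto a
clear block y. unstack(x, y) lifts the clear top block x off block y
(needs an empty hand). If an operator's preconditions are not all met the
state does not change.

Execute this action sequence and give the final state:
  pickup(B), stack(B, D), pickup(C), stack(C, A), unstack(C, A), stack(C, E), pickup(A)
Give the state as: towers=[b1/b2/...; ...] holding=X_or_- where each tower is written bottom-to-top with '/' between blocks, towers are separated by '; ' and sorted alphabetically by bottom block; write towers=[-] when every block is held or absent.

step 1 (pickup(B)): towers=[A; C; D; E] holding=B
step 2 (stack(B, D)): towers=[A; C; D/B; E] holding=-
step 3 (pickup(C)): towers=[A; D/B; E] holding=C
step 4 (stack(C, A)): towers=[A/C; D/B; E] holding=-
step 5 (unstack(C, A)): towers=[A; D/B; E] holding=C
step 6 (stack(C, E)): towers=[A; D/B; E/C] holding=-
step 7 (pickup(A)): towers=[D/B; E/C] holding=A

towers=[D/B; E/C] holding=A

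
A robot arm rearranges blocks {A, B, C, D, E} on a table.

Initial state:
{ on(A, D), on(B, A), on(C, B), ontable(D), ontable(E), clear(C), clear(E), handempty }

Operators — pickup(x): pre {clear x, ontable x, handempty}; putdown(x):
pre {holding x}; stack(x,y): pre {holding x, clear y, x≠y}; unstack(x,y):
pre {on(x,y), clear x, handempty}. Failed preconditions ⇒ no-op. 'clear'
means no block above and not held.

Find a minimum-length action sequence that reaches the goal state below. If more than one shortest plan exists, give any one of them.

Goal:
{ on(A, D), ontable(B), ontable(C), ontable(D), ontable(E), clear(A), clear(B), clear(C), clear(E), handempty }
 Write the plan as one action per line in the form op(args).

unstack(C, B)
putdown(C)
unstack(B, A)
putdown(B)

step 1 (unstack(C, B)): towers=[D/A/B; E] holding=C
step 2 (putdown(C)): towers=[C; D/A/B; E] holding=-
step 3 (unstack(B, A)): towers=[C; D/A; E] holding=B
step 4 (putdown(B)): towers=[B; C; D/A; E] holding=-
goal check: towers=[B; C; D/A; E] holding=- — reached (length 4, optimal by BFS)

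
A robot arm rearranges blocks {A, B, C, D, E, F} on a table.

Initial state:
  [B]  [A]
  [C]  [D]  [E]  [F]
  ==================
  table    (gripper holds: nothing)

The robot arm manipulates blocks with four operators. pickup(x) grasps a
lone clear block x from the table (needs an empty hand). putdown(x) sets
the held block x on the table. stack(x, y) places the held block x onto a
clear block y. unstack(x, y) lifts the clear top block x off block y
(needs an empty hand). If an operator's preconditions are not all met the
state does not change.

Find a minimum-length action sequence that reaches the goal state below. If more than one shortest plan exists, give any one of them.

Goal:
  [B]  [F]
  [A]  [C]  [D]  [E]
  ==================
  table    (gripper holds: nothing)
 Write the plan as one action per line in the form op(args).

unstack(A, D)
putdown(A)
unstack(B, C)
stack(B, A)
pickup(F)
stack(F, C)

step 1 (unstack(A, D)): towers=[C/B; D; E; F] holding=A
step 2 (putdown(A)): towers=[A; C/B; D; E; F] holding=-
step 3 (unstack(B, C)): towers=[A; C; D; E; F] holding=B
step 4 (stack(B, A)): towers=[A/B; C; D; E; F] holding=-
step 5 (pickup(F)): towers=[A/B; C; D; E] holding=F
step 6 (stack(F, C)): towers=[A/B; C/F; D; E] holding=-
goal check: towers=[A/B; C/F; D; E] holding=- — reached (length 6, optimal by BFS)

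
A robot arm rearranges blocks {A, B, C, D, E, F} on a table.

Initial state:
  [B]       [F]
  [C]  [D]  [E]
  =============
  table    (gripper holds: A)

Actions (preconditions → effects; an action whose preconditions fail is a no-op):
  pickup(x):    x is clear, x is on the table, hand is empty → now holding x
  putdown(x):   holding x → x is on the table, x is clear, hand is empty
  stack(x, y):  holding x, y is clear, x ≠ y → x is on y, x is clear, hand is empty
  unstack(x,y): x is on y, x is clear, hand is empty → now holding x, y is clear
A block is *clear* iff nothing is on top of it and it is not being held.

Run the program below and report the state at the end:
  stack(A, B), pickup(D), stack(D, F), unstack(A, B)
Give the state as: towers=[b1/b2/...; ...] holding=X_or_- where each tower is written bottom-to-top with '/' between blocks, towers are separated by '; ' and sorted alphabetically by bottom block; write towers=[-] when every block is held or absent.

towers=[C/B; E/F/D] holding=A

step 1 (stack(A, B)): towers=[C/B/A; D; E/F] holding=-
step 2 (pickup(D)): towers=[C/B/A; E/F] holding=D
step 3 (stack(D, F)): towers=[C/B/A; E/F/D] holding=-
step 4 (unstack(A, B)): towers=[C/B; E/F/D] holding=A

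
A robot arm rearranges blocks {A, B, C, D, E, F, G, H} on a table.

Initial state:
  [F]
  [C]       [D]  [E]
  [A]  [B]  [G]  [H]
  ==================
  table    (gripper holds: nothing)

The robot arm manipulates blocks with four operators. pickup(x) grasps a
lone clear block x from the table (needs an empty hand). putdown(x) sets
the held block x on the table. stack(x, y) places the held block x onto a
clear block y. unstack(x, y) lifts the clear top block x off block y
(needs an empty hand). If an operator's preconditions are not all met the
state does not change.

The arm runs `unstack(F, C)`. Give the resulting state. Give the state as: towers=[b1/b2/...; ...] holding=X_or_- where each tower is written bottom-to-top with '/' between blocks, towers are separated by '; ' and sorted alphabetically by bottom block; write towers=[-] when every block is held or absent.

before: towers=[A/C/F; B; G/D; H/E] holding=-
pre[unstack(F, C)]: on(F,C) ok, clear(F) ok, handempty ok
all met → apply unstack(F, C)
after:  towers=[A/C; B; G/D; H/E] holding=F

towers=[A/C; B; G/D; H/E] holding=F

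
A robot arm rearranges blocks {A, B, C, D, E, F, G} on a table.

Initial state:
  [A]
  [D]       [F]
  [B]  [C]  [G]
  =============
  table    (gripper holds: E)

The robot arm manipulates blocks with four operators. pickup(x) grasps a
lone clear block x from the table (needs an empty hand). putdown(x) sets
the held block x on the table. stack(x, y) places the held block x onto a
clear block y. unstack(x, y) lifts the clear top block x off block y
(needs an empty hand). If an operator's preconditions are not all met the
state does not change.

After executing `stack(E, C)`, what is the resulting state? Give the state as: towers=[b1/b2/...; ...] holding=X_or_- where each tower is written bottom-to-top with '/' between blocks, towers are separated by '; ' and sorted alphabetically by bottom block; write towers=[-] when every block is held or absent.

before: towers=[B/D/A; C; G/F] holding=E
pre[stack(E, C)]: holding(E) ok, clear(C) ok, E≠C ok
all met → apply stack(E, C)
after:  towers=[B/D/A; C/E; G/F] holding=-

towers=[B/D/A; C/E; G/F] holding=-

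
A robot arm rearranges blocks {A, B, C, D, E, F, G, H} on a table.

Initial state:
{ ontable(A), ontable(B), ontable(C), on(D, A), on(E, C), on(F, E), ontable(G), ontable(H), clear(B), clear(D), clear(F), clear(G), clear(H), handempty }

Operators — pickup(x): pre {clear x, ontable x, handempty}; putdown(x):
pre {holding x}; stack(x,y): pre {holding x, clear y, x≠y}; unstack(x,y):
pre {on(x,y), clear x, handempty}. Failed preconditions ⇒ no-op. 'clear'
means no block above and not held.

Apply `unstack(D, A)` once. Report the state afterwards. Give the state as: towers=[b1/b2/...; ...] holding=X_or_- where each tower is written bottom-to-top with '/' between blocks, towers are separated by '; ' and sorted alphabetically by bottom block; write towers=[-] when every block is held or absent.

towers=[A; B; C/E/F; G; H] holding=D

before: towers=[A/D; B; C/E/F; G; H] holding=-
pre[unstack(D, A)]: on(D,A) ✓, clear(D) ✓, handempty ✓
all met → apply unstack(D, A)
after:  towers=[A; B; C/E/F; G; H] holding=D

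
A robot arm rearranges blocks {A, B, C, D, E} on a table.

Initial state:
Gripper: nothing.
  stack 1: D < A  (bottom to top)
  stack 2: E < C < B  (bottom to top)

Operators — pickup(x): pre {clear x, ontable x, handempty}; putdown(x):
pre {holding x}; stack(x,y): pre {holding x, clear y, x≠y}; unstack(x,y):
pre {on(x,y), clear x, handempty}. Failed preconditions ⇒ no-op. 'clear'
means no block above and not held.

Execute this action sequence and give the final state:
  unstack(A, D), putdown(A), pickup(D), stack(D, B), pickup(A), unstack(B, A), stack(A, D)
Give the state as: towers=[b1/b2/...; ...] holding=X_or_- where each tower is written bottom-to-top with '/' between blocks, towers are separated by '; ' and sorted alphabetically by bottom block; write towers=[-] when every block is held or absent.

towers=[E/C/B/D/A] holding=-

step 1 (unstack(A, D)): towers=[D; E/C/B] holding=A
step 2 (putdown(A)): towers=[A; D; E/C/B] holding=-
step 3 (pickup(D)): towers=[A; E/C/B] holding=D
step 4 (stack(D, B)): towers=[A; E/C/B/D] holding=-
step 5 (pickup(A)): towers=[E/C/B/D] holding=A
step 6 (unstack(B, A)) [no-op]: towers=[E/C/B/D] holding=A
step 7 (stack(A, D)): towers=[E/C/B/D/A] holding=-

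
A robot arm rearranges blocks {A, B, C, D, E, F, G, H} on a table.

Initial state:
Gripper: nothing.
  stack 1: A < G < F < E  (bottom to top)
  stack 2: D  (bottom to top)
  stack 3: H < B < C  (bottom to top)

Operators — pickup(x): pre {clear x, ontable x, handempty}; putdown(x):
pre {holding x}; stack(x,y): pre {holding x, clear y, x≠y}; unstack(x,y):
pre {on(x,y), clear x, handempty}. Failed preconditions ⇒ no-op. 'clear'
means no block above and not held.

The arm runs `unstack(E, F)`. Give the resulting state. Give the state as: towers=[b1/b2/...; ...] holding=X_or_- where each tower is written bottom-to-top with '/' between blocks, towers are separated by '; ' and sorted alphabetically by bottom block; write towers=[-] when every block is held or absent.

towers=[A/G/F; D; H/B/C] holding=E

before: towers=[A/G/F/E; D; H/B/C] holding=-
pre[unstack(E, F)]: on(E,F) ✓, clear(E) ✓, handempty ✓
all met → apply unstack(E, F)
after:  towers=[A/G/F; D; H/B/C] holding=E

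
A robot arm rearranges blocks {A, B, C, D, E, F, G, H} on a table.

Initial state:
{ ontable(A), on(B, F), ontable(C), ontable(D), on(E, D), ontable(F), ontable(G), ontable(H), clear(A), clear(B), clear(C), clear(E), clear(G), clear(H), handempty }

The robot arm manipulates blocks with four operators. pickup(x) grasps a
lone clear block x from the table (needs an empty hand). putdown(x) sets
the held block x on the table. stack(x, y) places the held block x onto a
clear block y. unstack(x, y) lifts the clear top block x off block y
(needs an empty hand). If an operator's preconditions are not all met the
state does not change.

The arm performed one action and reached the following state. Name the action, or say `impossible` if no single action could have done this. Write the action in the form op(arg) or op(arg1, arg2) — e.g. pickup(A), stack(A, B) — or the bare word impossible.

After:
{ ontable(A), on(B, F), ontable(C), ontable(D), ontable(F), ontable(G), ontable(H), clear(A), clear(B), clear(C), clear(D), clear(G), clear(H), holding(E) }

unstack(E, D)

target: towers=[A; C; D; F/B; G; H] holding=E
         pickup(G) → towers=[A; C; D/E; F/B; H] holding=G
         pickup(A) → towers=[C; D/E; F/B; G; H] holding=A
     unstack(E, D) → towers=[A; C; D; F/B; G; H] holding=E  ← match
         pickup(H) → towers=[A; C; D/E; F/B; G] holding=H
     unstack(B, F) → towers=[A; C; D/E; F; G; H] holding=B
         pickup(C) → towers=[A; D/E; F/B; G; H] holding=C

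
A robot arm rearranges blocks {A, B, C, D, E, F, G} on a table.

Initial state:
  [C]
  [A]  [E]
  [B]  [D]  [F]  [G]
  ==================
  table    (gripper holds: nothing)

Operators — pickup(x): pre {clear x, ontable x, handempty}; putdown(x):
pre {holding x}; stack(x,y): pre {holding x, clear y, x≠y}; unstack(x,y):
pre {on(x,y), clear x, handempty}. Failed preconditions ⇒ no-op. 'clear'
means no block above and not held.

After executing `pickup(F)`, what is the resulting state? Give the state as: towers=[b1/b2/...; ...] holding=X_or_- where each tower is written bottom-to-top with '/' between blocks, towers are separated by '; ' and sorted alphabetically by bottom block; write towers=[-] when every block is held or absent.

towers=[B/A/C; D/E; G] holding=F

before: towers=[B/A/C; D/E; F; G] holding=-
pre[pickup(F)]: clear(F) ✓, ontable(F) ✓, handempty ✓
all met → apply pickup(F)
after:  towers=[B/A/C; D/E; G] holding=F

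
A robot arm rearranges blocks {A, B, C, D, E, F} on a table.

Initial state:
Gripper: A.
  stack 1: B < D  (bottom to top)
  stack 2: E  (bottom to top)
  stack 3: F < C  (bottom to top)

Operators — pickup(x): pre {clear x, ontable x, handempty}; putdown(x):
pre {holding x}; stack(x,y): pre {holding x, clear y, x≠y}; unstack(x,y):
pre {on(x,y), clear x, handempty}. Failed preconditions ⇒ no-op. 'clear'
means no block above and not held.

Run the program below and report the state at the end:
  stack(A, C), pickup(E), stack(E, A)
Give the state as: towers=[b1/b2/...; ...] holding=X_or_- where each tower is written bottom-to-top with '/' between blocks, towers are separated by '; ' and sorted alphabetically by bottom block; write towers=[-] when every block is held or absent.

step 1 (stack(A, C)): towers=[B/D; E; F/C/A] holding=-
step 2 (pickup(E)): towers=[B/D; F/C/A] holding=E
step 3 (stack(E, A)): towers=[B/D; F/C/A/E] holding=-

towers=[B/D; F/C/A/E] holding=-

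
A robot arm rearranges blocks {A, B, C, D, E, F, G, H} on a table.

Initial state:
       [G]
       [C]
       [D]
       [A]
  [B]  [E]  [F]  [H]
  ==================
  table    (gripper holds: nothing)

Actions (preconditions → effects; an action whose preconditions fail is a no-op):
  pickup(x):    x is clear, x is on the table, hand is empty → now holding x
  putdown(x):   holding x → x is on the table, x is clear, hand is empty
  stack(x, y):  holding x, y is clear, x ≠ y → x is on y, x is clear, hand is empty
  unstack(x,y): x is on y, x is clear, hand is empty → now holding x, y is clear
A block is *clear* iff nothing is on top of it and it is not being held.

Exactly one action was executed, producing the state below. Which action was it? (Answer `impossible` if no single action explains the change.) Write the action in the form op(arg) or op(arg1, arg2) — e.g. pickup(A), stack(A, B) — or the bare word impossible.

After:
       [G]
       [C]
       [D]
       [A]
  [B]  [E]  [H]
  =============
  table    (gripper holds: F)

pickup(F)

target: towers=[B; E/A/D/C/G; H] holding=F
     unstack(G, C) → towers=[B; E/A/D/C; F; H] holding=G
         pickup(H) → towers=[B; E/A/D/C/G; F] holding=H
         pickup(B) → towers=[E/A/D/C/G; F; H] holding=B
         pickup(F) → towers=[B; E/A/D/C/G; H] holding=F  ← match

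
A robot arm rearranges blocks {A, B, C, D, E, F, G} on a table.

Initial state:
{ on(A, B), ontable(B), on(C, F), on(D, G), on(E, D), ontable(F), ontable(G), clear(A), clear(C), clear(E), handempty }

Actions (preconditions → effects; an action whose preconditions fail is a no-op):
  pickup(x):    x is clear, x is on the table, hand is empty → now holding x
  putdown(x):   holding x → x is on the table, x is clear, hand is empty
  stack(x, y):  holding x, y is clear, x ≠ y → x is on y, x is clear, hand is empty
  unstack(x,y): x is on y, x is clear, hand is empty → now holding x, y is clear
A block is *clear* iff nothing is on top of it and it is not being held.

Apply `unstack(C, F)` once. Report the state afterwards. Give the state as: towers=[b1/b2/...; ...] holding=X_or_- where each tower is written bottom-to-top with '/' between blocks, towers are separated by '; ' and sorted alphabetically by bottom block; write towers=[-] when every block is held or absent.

before: towers=[B/A; F/C; G/D/E] holding=-
pre[unstack(C, F)]: on(C,F) yes, clear(C) yes, handempty yes
all met → apply unstack(C, F)
after:  towers=[B/A; F; G/D/E] holding=C

towers=[B/A; F; G/D/E] holding=C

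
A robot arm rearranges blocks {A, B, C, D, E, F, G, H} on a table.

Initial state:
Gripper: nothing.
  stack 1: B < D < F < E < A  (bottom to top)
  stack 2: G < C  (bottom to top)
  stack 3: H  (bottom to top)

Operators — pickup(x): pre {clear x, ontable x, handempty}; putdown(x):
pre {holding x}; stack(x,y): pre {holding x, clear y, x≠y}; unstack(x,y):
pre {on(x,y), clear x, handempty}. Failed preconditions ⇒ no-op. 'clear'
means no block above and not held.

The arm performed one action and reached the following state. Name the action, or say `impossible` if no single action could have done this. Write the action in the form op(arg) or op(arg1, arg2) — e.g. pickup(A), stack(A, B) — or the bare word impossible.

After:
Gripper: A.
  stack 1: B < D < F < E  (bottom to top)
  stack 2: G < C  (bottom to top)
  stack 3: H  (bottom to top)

target: towers=[B/D/F/E; G/C; H] holding=A
     unstack(A, E) → towers=[B/D/F/E; G/C; H] holding=A  ← match
         pickup(H) → towers=[B/D/F/E/A; G/C] holding=H
     unstack(C, G) → towers=[B/D/F/E/A; G; H] holding=C

unstack(A, E)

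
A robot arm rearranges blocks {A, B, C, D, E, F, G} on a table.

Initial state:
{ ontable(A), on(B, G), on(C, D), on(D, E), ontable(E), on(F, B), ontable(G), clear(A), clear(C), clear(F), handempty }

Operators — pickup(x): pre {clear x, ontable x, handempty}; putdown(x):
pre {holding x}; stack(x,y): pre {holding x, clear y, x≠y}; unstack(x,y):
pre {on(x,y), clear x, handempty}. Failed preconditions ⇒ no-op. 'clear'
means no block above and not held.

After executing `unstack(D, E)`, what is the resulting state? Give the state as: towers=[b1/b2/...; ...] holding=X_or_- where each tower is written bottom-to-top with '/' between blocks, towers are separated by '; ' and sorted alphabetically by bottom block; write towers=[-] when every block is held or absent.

before: towers=[A; E/D/C; G/B/F] holding=-
pre[unstack(D, E)]: on(D,E) ok, clear(D) fail, handempty ok
clear(D) unmet → unstack(D, E) is a no-op
after:  towers=[A; E/D/C; G/B/F] holding=-

towers=[A; E/D/C; G/B/F] holding=-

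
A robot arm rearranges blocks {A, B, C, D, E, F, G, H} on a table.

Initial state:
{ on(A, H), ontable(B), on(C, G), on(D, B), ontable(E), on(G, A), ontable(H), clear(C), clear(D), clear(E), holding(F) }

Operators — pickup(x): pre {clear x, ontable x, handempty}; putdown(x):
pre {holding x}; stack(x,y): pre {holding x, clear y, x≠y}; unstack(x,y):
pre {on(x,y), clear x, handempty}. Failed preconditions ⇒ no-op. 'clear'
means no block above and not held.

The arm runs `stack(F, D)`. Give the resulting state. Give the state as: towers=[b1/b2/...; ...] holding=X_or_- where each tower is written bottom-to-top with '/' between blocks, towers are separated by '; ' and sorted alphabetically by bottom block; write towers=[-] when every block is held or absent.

before: towers=[B/D; E; H/A/G/C] holding=F
pre[stack(F, D)]: holding(F) yes, clear(D) yes, F≠D yes
all met → apply stack(F, D)
after:  towers=[B/D/F; E; H/A/G/C] holding=-

towers=[B/D/F; E; H/A/G/C] holding=-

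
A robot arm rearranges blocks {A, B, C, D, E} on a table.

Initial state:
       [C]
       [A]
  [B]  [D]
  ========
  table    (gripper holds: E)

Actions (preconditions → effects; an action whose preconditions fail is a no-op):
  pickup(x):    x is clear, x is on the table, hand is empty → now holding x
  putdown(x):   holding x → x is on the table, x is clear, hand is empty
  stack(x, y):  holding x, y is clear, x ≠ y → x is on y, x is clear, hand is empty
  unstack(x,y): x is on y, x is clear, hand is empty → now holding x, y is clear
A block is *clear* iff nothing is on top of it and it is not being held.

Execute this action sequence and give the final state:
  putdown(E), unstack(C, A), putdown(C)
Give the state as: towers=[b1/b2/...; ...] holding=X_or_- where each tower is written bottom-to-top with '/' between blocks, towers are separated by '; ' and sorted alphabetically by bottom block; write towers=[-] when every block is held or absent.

towers=[B; C; D/A; E] holding=-

step 1 (putdown(E)): towers=[B; D/A/C; E] holding=-
step 2 (unstack(C, A)): towers=[B; D/A; E] holding=C
step 3 (putdown(C)): towers=[B; C; D/A; E] holding=-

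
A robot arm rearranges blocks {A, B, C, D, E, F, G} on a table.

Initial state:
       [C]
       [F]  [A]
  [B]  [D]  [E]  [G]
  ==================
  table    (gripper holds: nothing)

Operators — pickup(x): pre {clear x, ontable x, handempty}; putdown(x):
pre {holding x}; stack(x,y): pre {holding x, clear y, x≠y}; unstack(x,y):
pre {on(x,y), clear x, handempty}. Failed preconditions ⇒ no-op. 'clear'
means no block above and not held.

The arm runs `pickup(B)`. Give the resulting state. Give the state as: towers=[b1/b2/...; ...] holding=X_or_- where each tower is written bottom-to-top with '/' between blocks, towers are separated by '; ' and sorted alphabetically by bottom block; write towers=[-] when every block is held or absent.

before: towers=[B; D/F/C; E/A; G] holding=-
pre[pickup(B)]: clear(B) ✓, ontable(B) ✓, handempty ✓
all met → apply pickup(B)
after:  towers=[D/F/C; E/A; G] holding=B

towers=[D/F/C; E/A; G] holding=B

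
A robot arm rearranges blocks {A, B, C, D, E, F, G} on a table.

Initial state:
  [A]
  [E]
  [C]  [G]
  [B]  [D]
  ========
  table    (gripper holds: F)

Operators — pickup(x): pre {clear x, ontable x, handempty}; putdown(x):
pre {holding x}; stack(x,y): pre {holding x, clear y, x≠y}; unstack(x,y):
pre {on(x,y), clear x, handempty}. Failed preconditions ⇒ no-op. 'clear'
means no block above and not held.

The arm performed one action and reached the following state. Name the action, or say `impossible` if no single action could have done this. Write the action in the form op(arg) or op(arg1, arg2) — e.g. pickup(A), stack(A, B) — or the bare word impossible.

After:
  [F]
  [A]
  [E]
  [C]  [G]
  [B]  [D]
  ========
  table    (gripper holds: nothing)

target: towers=[B/C/E/A/F; D/G] holding=-
        putdown(F) → towers=[B/C/E/A; D/G; F] holding=-
       stack(F, G) → towers=[B/C/E/A; D/G/F] holding=-
       stack(F, A) → towers=[B/C/E/A/F; D/G] holding=-  ← match

stack(F, A)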